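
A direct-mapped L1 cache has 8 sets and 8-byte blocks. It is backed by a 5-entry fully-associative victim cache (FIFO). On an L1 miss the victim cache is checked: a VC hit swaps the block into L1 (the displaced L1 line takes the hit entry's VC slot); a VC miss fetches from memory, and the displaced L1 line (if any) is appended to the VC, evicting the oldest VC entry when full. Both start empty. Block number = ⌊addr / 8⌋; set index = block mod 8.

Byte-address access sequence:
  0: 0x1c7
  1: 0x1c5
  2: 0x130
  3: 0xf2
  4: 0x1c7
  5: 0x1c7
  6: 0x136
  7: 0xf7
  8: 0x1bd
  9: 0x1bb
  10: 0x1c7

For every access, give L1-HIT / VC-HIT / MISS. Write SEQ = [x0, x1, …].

SEQ = [MISS, L1-HIT, MISS, MISS, L1-HIT, L1-HIT, VC-HIT, VC-HIT, MISS, L1-HIT, L1-HIT]

#0 0x1c7→b56/s0 MISS; vc=[]
#1 0x1c5→b56/s0 L1-HIT; vc=[]
#2 0x130→b38/s6 MISS; vc=[]
#3 0xf2→b30/s6 MISS; vc=[38]
#4 0x1c7→b56/s0 L1-HIT; vc=[38]
#5 0x1c7→b56/s0 L1-HIT; vc=[38]
#6 0x136→b38/s6 VC-HIT; vc=[30]
#7 0xf7→b30/s6 VC-HIT; vc=[38]
#8 0x1bd→b55/s7 MISS; vc=[38]
#9 0x1bb→b55/s7 L1-HIT; vc=[38]
#10 0x1c7→b56/s0 L1-HIT; vc=[38]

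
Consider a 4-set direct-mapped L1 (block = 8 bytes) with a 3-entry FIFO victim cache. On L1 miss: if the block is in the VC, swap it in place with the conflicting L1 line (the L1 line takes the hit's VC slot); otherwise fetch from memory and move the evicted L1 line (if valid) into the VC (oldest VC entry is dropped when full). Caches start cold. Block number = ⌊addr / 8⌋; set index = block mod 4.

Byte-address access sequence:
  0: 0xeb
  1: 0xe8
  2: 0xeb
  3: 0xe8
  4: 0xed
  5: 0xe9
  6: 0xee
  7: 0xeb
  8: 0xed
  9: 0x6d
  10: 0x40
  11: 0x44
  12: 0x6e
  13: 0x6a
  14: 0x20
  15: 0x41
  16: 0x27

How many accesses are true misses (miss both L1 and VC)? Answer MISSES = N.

#0 0xeb→b29/s1 MISS; vc=[]
#1 0xe8→b29/s1 L1-HIT; vc=[]
#2 0xeb→b29/s1 L1-HIT; vc=[]
#3 0xe8→b29/s1 L1-HIT; vc=[]
#4 0xed→b29/s1 L1-HIT; vc=[]
#5 0xe9→b29/s1 L1-HIT; vc=[]
#6 0xee→b29/s1 L1-HIT; vc=[]
#7 0xeb→b29/s1 L1-HIT; vc=[]
#8 0xed→b29/s1 L1-HIT; vc=[]
#9 0x6d→b13/s1 MISS; vc=[29]
#10 0x40→b8/s0 MISS; vc=[29]
#11 0x44→b8/s0 L1-HIT; vc=[29]
#12 0x6e→b13/s1 L1-HIT; vc=[29]
#13 0x6a→b13/s1 L1-HIT; vc=[29]
#14 0x20→b4/s0 MISS; vc=[29,8]
#15 0x41→b8/s0 VC-HIT; vc=[29,4]
#16 0x27→b4/s0 VC-HIT; vc=[29,8]

MISSES = 4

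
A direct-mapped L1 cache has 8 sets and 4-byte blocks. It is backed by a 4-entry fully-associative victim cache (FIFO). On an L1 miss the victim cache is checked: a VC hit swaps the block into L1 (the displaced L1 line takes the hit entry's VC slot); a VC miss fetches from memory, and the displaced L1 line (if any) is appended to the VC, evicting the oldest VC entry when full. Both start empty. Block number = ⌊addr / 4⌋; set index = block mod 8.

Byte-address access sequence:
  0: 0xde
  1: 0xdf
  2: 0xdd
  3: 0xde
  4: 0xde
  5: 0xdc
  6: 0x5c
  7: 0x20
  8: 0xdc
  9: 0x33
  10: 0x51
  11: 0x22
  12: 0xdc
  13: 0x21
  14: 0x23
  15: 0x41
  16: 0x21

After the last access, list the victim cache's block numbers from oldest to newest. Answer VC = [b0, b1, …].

0: 0xde (blk 55, set 7) → MISS  vc=[]
1: 0xdf (blk 55, set 7) → L1-HIT  vc=[]
2: 0xdd (blk 55, set 7) → L1-HIT  vc=[]
3: 0xde (blk 55, set 7) → L1-HIT  vc=[]
4: 0xde (blk 55, set 7) → L1-HIT  vc=[]
5: 0xdc (blk 55, set 7) → L1-HIT  vc=[]
6: 0x5c (blk 23, set 7) → MISS  vc=[55]
7: 0x20 (blk 8, set 0) → MISS  vc=[55]
8: 0xdc (blk 55, set 7) → VC-HIT  vc=[23]
9: 0x33 (blk 12, set 4) → MISS  vc=[23]
10: 0x51 (blk 20, set 4) → MISS  vc=[23, 12]
11: 0x22 (blk 8, set 0) → L1-HIT  vc=[23, 12]
12: 0xdc (blk 55, set 7) → L1-HIT  vc=[23, 12]
13: 0x21 (blk 8, set 0) → L1-HIT  vc=[23, 12]
14: 0x23 (blk 8, set 0) → L1-HIT  vc=[23, 12]
15: 0x41 (blk 16, set 0) → MISS  vc=[23, 12, 8]
16: 0x21 (blk 8, set 0) → VC-HIT  vc=[23, 12, 16]

VC = [23, 12, 16]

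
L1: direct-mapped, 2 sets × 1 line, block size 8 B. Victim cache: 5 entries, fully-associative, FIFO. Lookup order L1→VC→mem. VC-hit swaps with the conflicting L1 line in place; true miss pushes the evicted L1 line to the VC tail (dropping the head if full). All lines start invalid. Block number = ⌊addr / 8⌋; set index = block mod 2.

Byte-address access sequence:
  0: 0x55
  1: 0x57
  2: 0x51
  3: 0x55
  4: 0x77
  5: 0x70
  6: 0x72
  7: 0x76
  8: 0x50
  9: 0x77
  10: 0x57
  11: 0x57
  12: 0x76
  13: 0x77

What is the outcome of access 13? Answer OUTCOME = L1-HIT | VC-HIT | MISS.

  [0] addr=0x55 blk=10 s=0: MISS | VC []
  [1] addr=0x57 blk=10 s=0: L1-HIT | VC []
  [2] addr=0x51 blk=10 s=0: L1-HIT | VC []
  [3] addr=0x55 blk=10 s=0: L1-HIT | VC []
  [4] addr=0x77 blk=14 s=0: MISS | VC [10]
  [5] addr=0x70 blk=14 s=0: L1-HIT | VC [10]
  [6] addr=0x72 blk=14 s=0: L1-HIT | VC [10]
  [7] addr=0x76 blk=14 s=0: L1-HIT | VC [10]
  [8] addr=0x50 blk=10 s=0: VC-HIT | VC [14]
  [9] addr=0x77 blk=14 s=0: VC-HIT | VC [10]
  [10] addr=0x57 blk=10 s=0: VC-HIT | VC [14]
  [11] addr=0x57 blk=10 s=0: L1-HIT | VC [14]
  [12] addr=0x76 blk=14 s=0: VC-HIT | VC [10]
  [13] addr=0x77 blk=14 s=0: L1-HIT | VC [10]

OUTCOME = L1-HIT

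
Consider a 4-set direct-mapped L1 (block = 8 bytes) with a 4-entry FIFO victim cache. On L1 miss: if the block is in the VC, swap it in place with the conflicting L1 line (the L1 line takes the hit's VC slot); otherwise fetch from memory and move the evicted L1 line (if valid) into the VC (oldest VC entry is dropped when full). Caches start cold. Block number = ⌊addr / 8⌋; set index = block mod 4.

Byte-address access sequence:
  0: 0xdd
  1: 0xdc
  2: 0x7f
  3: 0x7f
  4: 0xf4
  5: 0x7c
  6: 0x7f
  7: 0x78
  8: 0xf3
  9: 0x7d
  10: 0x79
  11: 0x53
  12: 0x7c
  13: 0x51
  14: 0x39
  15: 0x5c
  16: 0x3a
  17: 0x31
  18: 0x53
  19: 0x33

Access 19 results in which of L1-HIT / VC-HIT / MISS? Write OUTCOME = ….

OUTCOME = VC-HIT

0: 0xdd (blk 27, set 3) → MISS  vc=[]
1: 0xdc (blk 27, set 3) → L1-HIT  vc=[]
2: 0x7f (blk 15, set 3) → MISS  vc=[27]
3: 0x7f (blk 15, set 3) → L1-HIT  vc=[27]
4: 0xf4 (blk 30, set 2) → MISS  vc=[27]
5: 0x7c (blk 15, set 3) → L1-HIT  vc=[27]
6: 0x7f (blk 15, set 3) → L1-HIT  vc=[27]
7: 0x78 (blk 15, set 3) → L1-HIT  vc=[27]
8: 0xf3 (blk 30, set 2) → L1-HIT  vc=[27]
9: 0x7d (blk 15, set 3) → L1-HIT  vc=[27]
10: 0x79 (blk 15, set 3) → L1-HIT  vc=[27]
11: 0x53 (blk 10, set 2) → MISS  vc=[27, 30]
12: 0x7c (blk 15, set 3) → L1-HIT  vc=[27, 30]
13: 0x51 (blk 10, set 2) → L1-HIT  vc=[27, 30]
14: 0x39 (blk 7, set 3) → MISS  vc=[27, 30, 15]
15: 0x5c (blk 11, set 3) → MISS  vc=[27, 30, 15, 7]
16: 0x3a (blk 7, set 3) → VC-HIT  vc=[27, 30, 15, 11]
17: 0x31 (blk 6, set 2) → MISS  vc=[30, 15, 11, 10]
18: 0x53 (blk 10, set 2) → VC-HIT  vc=[30, 15, 11, 6]
19: 0x33 (blk 6, set 2) → VC-HIT  vc=[30, 15, 11, 10]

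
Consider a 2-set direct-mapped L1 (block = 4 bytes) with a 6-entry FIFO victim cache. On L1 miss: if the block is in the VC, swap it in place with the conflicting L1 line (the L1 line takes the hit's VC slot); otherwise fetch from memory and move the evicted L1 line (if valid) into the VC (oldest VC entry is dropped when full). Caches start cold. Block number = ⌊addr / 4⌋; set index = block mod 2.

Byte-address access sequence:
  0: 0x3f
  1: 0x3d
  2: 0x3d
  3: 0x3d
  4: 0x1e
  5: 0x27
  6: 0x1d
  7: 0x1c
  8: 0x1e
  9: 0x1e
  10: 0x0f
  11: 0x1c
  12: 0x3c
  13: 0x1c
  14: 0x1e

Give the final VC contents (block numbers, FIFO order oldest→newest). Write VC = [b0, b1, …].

  [0] addr=0x3f blk=15 s=1: MISS | VC []
  [1] addr=0x3d blk=15 s=1: L1-HIT | VC []
  [2] addr=0x3d blk=15 s=1: L1-HIT | VC []
  [3] addr=0x3d blk=15 s=1: L1-HIT | VC []
  [4] addr=0x1e blk=7 s=1: MISS | VC [15]
  [5] addr=0x27 blk=9 s=1: MISS | VC [15, 7]
  [6] addr=0x1d blk=7 s=1: VC-HIT | VC [15, 9]
  [7] addr=0x1c blk=7 s=1: L1-HIT | VC [15, 9]
  [8] addr=0x1e blk=7 s=1: L1-HIT | VC [15, 9]
  [9] addr=0x1e blk=7 s=1: L1-HIT | VC [15, 9]
  [10] addr=0xf blk=3 s=1: MISS | VC [15, 9, 7]
  [11] addr=0x1c blk=7 s=1: VC-HIT | VC [15, 9, 3]
  [12] addr=0x3c blk=15 s=1: VC-HIT | VC [7, 9, 3]
  [13] addr=0x1c blk=7 s=1: VC-HIT | VC [15, 9, 3]
  [14] addr=0x1e blk=7 s=1: L1-HIT | VC [15, 9, 3]

VC = [15, 9, 3]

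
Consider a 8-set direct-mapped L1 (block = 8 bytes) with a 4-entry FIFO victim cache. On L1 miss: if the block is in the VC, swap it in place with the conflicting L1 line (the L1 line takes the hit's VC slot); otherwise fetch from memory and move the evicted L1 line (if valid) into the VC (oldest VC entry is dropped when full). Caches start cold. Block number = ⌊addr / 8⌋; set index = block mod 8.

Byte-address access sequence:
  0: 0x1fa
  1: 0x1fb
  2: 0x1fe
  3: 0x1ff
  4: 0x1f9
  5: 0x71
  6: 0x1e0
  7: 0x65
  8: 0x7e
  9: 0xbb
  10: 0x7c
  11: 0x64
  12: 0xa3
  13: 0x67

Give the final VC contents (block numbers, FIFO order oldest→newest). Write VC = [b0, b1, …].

  [0] addr=0x1fa blk=63 s=7: MISS | VC []
  [1] addr=0x1fb blk=63 s=7: L1-HIT | VC []
  [2] addr=0x1fe blk=63 s=7: L1-HIT | VC []
  [3] addr=0x1ff blk=63 s=7: L1-HIT | VC []
  [4] addr=0x1f9 blk=63 s=7: L1-HIT | VC []
  [5] addr=0x71 blk=14 s=6: MISS | VC []
  [6] addr=0x1e0 blk=60 s=4: MISS | VC []
  [7] addr=0x65 blk=12 s=4: MISS | VC [60]
  [8] addr=0x7e blk=15 s=7: MISS | VC [60, 63]
  [9] addr=0xbb blk=23 s=7: MISS | VC [60, 63, 15]
  [10] addr=0x7c blk=15 s=7: VC-HIT | VC [60, 63, 23]
  [11] addr=0x64 blk=12 s=4: L1-HIT | VC [60, 63, 23]
  [12] addr=0xa3 blk=20 s=4: MISS | VC [60, 63, 23, 12]
  [13] addr=0x67 blk=12 s=4: VC-HIT | VC [60, 63, 23, 20]

VC = [60, 63, 23, 20]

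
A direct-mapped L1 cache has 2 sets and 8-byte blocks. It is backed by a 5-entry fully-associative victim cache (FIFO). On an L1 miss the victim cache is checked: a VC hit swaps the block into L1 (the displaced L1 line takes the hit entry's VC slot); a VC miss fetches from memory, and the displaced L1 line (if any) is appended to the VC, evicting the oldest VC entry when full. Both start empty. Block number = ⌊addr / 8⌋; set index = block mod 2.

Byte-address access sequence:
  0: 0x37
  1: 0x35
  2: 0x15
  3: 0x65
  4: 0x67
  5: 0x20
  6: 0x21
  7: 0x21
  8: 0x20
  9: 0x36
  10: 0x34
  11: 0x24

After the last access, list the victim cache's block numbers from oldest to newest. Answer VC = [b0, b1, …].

VC = [6, 2, 12]

  [0] addr=0x37 blk=6 s=0: MISS | VC []
  [1] addr=0x35 blk=6 s=0: L1-HIT | VC []
  [2] addr=0x15 blk=2 s=0: MISS | VC [6]
  [3] addr=0x65 blk=12 s=0: MISS | VC [6, 2]
  [4] addr=0x67 blk=12 s=0: L1-HIT | VC [6, 2]
  [5] addr=0x20 blk=4 s=0: MISS | VC [6, 2, 12]
  [6] addr=0x21 blk=4 s=0: L1-HIT | VC [6, 2, 12]
  [7] addr=0x21 blk=4 s=0: L1-HIT | VC [6, 2, 12]
  [8] addr=0x20 blk=4 s=0: L1-HIT | VC [6, 2, 12]
  [9] addr=0x36 blk=6 s=0: VC-HIT | VC [4, 2, 12]
  [10] addr=0x34 blk=6 s=0: L1-HIT | VC [4, 2, 12]
  [11] addr=0x24 blk=4 s=0: VC-HIT | VC [6, 2, 12]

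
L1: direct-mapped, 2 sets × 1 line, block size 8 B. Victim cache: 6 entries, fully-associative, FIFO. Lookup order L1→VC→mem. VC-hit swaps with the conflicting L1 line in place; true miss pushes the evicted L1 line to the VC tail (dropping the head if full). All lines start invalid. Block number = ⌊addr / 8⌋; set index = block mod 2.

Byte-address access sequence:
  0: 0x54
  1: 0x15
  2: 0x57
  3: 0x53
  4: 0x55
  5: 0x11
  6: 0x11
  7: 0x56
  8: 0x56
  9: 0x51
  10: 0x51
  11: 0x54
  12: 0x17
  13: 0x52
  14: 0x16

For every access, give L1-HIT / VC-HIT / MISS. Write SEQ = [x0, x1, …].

SEQ = [MISS, MISS, VC-HIT, L1-HIT, L1-HIT, VC-HIT, L1-HIT, VC-HIT, L1-HIT, L1-HIT, L1-HIT, L1-HIT, VC-HIT, VC-HIT, VC-HIT]

0: 0x54 (blk 10, set 0) → MISS  vc=[]
1: 0x15 (blk 2, set 0) → MISS  vc=[10]
2: 0x57 (blk 10, set 0) → VC-HIT  vc=[2]
3: 0x53 (blk 10, set 0) → L1-HIT  vc=[2]
4: 0x55 (blk 10, set 0) → L1-HIT  vc=[2]
5: 0x11 (blk 2, set 0) → VC-HIT  vc=[10]
6: 0x11 (blk 2, set 0) → L1-HIT  vc=[10]
7: 0x56 (blk 10, set 0) → VC-HIT  vc=[2]
8: 0x56 (blk 10, set 0) → L1-HIT  vc=[2]
9: 0x51 (blk 10, set 0) → L1-HIT  vc=[2]
10: 0x51 (blk 10, set 0) → L1-HIT  vc=[2]
11: 0x54 (blk 10, set 0) → L1-HIT  vc=[2]
12: 0x17 (blk 2, set 0) → VC-HIT  vc=[10]
13: 0x52 (blk 10, set 0) → VC-HIT  vc=[2]
14: 0x16 (blk 2, set 0) → VC-HIT  vc=[10]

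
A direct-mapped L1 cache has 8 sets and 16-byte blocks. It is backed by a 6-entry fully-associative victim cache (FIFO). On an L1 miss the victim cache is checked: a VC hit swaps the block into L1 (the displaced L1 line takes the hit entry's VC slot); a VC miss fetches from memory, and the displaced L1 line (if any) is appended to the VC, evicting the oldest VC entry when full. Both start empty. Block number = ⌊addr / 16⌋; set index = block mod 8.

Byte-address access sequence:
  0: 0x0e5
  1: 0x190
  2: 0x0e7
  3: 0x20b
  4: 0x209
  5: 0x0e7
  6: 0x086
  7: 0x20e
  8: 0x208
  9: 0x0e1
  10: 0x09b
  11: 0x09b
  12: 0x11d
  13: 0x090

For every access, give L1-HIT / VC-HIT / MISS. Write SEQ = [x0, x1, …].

#0 0xe5→b14/s6 MISS; vc=[]
#1 0x190→b25/s1 MISS; vc=[]
#2 0xe7→b14/s6 L1-HIT; vc=[]
#3 0x20b→b32/s0 MISS; vc=[]
#4 0x209→b32/s0 L1-HIT; vc=[]
#5 0xe7→b14/s6 L1-HIT; vc=[]
#6 0x86→b8/s0 MISS; vc=[32]
#7 0x20e→b32/s0 VC-HIT; vc=[8]
#8 0x208→b32/s0 L1-HIT; vc=[8]
#9 0xe1→b14/s6 L1-HIT; vc=[8]
#10 0x9b→b9/s1 MISS; vc=[8,25]
#11 0x9b→b9/s1 L1-HIT; vc=[8,25]
#12 0x11d→b17/s1 MISS; vc=[8,25,9]
#13 0x90→b9/s1 VC-HIT; vc=[8,25,17]

SEQ = [MISS, MISS, L1-HIT, MISS, L1-HIT, L1-HIT, MISS, VC-HIT, L1-HIT, L1-HIT, MISS, L1-HIT, MISS, VC-HIT]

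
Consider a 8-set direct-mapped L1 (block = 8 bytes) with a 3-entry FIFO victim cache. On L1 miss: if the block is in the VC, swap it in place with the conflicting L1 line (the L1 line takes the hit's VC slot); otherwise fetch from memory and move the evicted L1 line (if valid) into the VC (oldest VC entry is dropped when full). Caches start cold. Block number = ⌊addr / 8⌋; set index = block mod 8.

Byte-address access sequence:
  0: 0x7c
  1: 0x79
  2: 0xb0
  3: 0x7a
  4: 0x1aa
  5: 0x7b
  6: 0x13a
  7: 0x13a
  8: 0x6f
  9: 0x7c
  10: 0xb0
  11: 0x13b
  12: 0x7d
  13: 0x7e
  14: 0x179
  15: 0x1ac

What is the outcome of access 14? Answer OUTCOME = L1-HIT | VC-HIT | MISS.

OUTCOME = MISS

0: 0x7c (blk 15, set 7) → MISS  vc=[]
1: 0x79 (blk 15, set 7) → L1-HIT  vc=[]
2: 0xb0 (blk 22, set 6) → MISS  vc=[]
3: 0x7a (blk 15, set 7) → L1-HIT  vc=[]
4: 0x1aa (blk 53, set 5) → MISS  vc=[]
5: 0x7b (blk 15, set 7) → L1-HIT  vc=[]
6: 0x13a (blk 39, set 7) → MISS  vc=[15]
7: 0x13a (blk 39, set 7) → L1-HIT  vc=[15]
8: 0x6f (blk 13, set 5) → MISS  vc=[15, 53]
9: 0x7c (blk 15, set 7) → VC-HIT  vc=[39, 53]
10: 0xb0 (blk 22, set 6) → L1-HIT  vc=[39, 53]
11: 0x13b (blk 39, set 7) → VC-HIT  vc=[15, 53]
12: 0x7d (blk 15, set 7) → VC-HIT  vc=[39, 53]
13: 0x7e (blk 15, set 7) → L1-HIT  vc=[39, 53]
14: 0x179 (blk 47, set 7) → MISS  vc=[39, 53, 15]
15: 0x1ac (blk 53, set 5) → VC-HIT  vc=[39, 13, 15]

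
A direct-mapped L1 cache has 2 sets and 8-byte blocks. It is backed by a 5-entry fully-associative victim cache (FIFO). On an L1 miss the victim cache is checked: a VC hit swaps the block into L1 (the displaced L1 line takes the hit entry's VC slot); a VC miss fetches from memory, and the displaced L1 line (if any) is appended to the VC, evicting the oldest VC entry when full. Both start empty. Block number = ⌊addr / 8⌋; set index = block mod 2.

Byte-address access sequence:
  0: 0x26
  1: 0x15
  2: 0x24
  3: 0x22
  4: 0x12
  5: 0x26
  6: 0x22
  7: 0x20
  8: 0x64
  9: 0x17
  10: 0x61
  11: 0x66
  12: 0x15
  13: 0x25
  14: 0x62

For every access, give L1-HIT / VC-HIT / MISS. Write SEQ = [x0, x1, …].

#0 0x26→b4/s0 MISS; vc=[]
#1 0x15→b2/s0 MISS; vc=[4]
#2 0x24→b4/s0 VC-HIT; vc=[2]
#3 0x22→b4/s0 L1-HIT; vc=[2]
#4 0x12→b2/s0 VC-HIT; vc=[4]
#5 0x26→b4/s0 VC-HIT; vc=[2]
#6 0x22→b4/s0 L1-HIT; vc=[2]
#7 0x20→b4/s0 L1-HIT; vc=[2]
#8 0x64→b12/s0 MISS; vc=[2,4]
#9 0x17→b2/s0 VC-HIT; vc=[12,4]
#10 0x61→b12/s0 VC-HIT; vc=[2,4]
#11 0x66→b12/s0 L1-HIT; vc=[2,4]
#12 0x15→b2/s0 VC-HIT; vc=[12,4]
#13 0x25→b4/s0 VC-HIT; vc=[12,2]
#14 0x62→b12/s0 VC-HIT; vc=[4,2]

SEQ = [MISS, MISS, VC-HIT, L1-HIT, VC-HIT, VC-HIT, L1-HIT, L1-HIT, MISS, VC-HIT, VC-HIT, L1-HIT, VC-HIT, VC-HIT, VC-HIT]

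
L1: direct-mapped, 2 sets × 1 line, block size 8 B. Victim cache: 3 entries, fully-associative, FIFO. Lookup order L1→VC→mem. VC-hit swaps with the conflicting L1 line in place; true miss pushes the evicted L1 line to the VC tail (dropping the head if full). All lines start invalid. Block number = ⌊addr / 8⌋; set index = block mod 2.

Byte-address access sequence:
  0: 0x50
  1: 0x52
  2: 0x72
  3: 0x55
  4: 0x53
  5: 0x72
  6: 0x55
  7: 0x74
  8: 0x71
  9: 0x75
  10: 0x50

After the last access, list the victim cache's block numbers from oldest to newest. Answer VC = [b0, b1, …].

VC = [14]

0: 0x50 (blk 10, set 0) → MISS  vc=[]
1: 0x52 (blk 10, set 0) → L1-HIT  vc=[]
2: 0x72 (blk 14, set 0) → MISS  vc=[10]
3: 0x55 (blk 10, set 0) → VC-HIT  vc=[14]
4: 0x53 (blk 10, set 0) → L1-HIT  vc=[14]
5: 0x72 (blk 14, set 0) → VC-HIT  vc=[10]
6: 0x55 (blk 10, set 0) → VC-HIT  vc=[14]
7: 0x74 (blk 14, set 0) → VC-HIT  vc=[10]
8: 0x71 (blk 14, set 0) → L1-HIT  vc=[10]
9: 0x75 (blk 14, set 0) → L1-HIT  vc=[10]
10: 0x50 (blk 10, set 0) → VC-HIT  vc=[14]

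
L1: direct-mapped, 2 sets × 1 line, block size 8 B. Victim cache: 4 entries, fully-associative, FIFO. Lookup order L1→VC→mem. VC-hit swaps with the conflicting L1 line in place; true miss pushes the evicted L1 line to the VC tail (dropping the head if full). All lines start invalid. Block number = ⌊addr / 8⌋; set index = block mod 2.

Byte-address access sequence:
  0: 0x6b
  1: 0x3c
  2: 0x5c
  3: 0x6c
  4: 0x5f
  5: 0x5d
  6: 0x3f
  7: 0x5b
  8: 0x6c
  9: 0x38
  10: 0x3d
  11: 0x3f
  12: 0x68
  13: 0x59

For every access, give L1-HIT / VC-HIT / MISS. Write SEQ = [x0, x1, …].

#0 0x6b→b13/s1 MISS; vc=[]
#1 0x3c→b7/s1 MISS; vc=[13]
#2 0x5c→b11/s1 MISS; vc=[13,7]
#3 0x6c→b13/s1 VC-HIT; vc=[11,7]
#4 0x5f→b11/s1 VC-HIT; vc=[13,7]
#5 0x5d→b11/s1 L1-HIT; vc=[13,7]
#6 0x3f→b7/s1 VC-HIT; vc=[13,11]
#7 0x5b→b11/s1 VC-HIT; vc=[13,7]
#8 0x6c→b13/s1 VC-HIT; vc=[11,7]
#9 0x38→b7/s1 VC-HIT; vc=[11,13]
#10 0x3d→b7/s1 L1-HIT; vc=[11,13]
#11 0x3f→b7/s1 L1-HIT; vc=[11,13]
#12 0x68→b13/s1 VC-HIT; vc=[11,7]
#13 0x59→b11/s1 VC-HIT; vc=[13,7]

SEQ = [MISS, MISS, MISS, VC-HIT, VC-HIT, L1-HIT, VC-HIT, VC-HIT, VC-HIT, VC-HIT, L1-HIT, L1-HIT, VC-HIT, VC-HIT]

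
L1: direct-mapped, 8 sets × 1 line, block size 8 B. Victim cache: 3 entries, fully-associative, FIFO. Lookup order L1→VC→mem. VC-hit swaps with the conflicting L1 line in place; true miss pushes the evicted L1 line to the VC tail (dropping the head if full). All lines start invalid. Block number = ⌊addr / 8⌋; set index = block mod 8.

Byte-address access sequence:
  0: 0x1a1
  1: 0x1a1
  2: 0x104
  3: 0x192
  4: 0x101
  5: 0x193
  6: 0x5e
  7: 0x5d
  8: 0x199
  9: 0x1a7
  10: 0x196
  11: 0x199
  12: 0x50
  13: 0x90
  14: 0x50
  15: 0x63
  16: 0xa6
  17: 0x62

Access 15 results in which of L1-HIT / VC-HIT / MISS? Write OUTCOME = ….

OUTCOME = MISS

#0 0x1a1→b52/s4 MISS; vc=[]
#1 0x1a1→b52/s4 L1-HIT; vc=[]
#2 0x104→b32/s0 MISS; vc=[]
#3 0x192→b50/s2 MISS; vc=[]
#4 0x101→b32/s0 L1-HIT; vc=[]
#5 0x193→b50/s2 L1-HIT; vc=[]
#6 0x5e→b11/s3 MISS; vc=[]
#7 0x5d→b11/s3 L1-HIT; vc=[]
#8 0x199→b51/s3 MISS; vc=[11]
#9 0x1a7→b52/s4 L1-HIT; vc=[11]
#10 0x196→b50/s2 L1-HIT; vc=[11]
#11 0x199→b51/s3 L1-HIT; vc=[11]
#12 0x50→b10/s2 MISS; vc=[11,50]
#13 0x90→b18/s2 MISS; vc=[11,50,10]
#14 0x50→b10/s2 VC-HIT; vc=[11,50,18]
#15 0x63→b12/s4 MISS; vc=[50,18,52]
#16 0xa6→b20/s4 MISS; vc=[18,52,12]
#17 0x62→b12/s4 VC-HIT; vc=[18,52,20]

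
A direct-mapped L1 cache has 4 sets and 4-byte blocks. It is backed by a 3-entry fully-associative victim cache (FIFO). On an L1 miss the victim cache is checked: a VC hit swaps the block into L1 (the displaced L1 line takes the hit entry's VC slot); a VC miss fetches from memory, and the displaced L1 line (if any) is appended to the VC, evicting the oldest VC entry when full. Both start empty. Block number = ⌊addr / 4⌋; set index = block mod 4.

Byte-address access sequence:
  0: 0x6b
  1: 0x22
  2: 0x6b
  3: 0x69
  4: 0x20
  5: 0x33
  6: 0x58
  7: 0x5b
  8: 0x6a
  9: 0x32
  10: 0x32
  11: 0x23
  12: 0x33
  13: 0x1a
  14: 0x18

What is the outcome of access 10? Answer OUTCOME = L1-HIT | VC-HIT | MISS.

OUTCOME = L1-HIT

0: 0x6b (blk 26, set 2) → MISS  vc=[]
1: 0x22 (blk 8, set 0) → MISS  vc=[]
2: 0x6b (blk 26, set 2) → L1-HIT  vc=[]
3: 0x69 (blk 26, set 2) → L1-HIT  vc=[]
4: 0x20 (blk 8, set 0) → L1-HIT  vc=[]
5: 0x33 (blk 12, set 0) → MISS  vc=[8]
6: 0x58 (blk 22, set 2) → MISS  vc=[8, 26]
7: 0x5b (blk 22, set 2) → L1-HIT  vc=[8, 26]
8: 0x6a (blk 26, set 2) → VC-HIT  vc=[8, 22]
9: 0x32 (blk 12, set 0) → L1-HIT  vc=[8, 22]
10: 0x32 (blk 12, set 0) → L1-HIT  vc=[8, 22]
11: 0x23 (blk 8, set 0) → VC-HIT  vc=[12, 22]
12: 0x33 (blk 12, set 0) → VC-HIT  vc=[8, 22]
13: 0x1a (blk 6, set 2) → MISS  vc=[8, 22, 26]
14: 0x18 (blk 6, set 2) → L1-HIT  vc=[8, 22, 26]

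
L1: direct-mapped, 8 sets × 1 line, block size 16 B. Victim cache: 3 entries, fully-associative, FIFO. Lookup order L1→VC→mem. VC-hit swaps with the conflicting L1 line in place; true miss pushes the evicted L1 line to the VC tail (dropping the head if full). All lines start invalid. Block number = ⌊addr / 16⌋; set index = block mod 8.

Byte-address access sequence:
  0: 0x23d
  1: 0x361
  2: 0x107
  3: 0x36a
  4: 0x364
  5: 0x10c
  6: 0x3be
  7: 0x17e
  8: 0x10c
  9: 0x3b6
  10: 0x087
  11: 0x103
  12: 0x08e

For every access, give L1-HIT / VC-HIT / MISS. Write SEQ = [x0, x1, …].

SEQ = [MISS, MISS, MISS, L1-HIT, L1-HIT, L1-HIT, MISS, MISS, L1-HIT, L1-HIT, MISS, VC-HIT, VC-HIT]

  [0] addr=0x23d blk=35 s=3: MISS | VC []
  [1] addr=0x361 blk=54 s=6: MISS | VC []
  [2] addr=0x107 blk=16 s=0: MISS | VC []
  [3] addr=0x36a blk=54 s=6: L1-HIT | VC []
  [4] addr=0x364 blk=54 s=6: L1-HIT | VC []
  [5] addr=0x10c blk=16 s=0: L1-HIT | VC []
  [6] addr=0x3be blk=59 s=3: MISS | VC [35]
  [7] addr=0x17e blk=23 s=7: MISS | VC [35]
  [8] addr=0x10c blk=16 s=0: L1-HIT | VC [35]
  [9] addr=0x3b6 blk=59 s=3: L1-HIT | VC [35]
  [10] addr=0x87 blk=8 s=0: MISS | VC [35, 16]
  [11] addr=0x103 blk=16 s=0: VC-HIT | VC [35, 8]
  [12] addr=0x8e blk=8 s=0: VC-HIT | VC [35, 16]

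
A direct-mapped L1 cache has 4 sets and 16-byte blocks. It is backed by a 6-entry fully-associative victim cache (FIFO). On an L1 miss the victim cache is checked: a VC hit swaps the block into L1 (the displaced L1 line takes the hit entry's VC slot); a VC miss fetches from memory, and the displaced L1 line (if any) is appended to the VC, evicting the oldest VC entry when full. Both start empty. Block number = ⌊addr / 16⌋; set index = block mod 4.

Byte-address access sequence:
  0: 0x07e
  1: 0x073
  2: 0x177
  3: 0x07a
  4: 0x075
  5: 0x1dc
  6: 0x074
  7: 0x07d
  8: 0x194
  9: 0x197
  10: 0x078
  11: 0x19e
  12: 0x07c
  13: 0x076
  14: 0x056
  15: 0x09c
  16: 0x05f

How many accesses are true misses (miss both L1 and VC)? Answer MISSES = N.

MISSES = 6

  [0] addr=0x7e blk=7 s=3: MISS | VC []
  [1] addr=0x73 blk=7 s=3: L1-HIT | VC []
  [2] addr=0x177 blk=23 s=3: MISS | VC [7]
  [3] addr=0x7a blk=7 s=3: VC-HIT | VC [23]
  [4] addr=0x75 blk=7 s=3: L1-HIT | VC [23]
  [5] addr=0x1dc blk=29 s=1: MISS | VC [23]
  [6] addr=0x74 blk=7 s=3: L1-HIT | VC [23]
  [7] addr=0x7d blk=7 s=3: L1-HIT | VC [23]
  [8] addr=0x194 blk=25 s=1: MISS | VC [23, 29]
  [9] addr=0x197 blk=25 s=1: L1-HIT | VC [23, 29]
  [10] addr=0x78 blk=7 s=3: L1-HIT | VC [23, 29]
  [11] addr=0x19e blk=25 s=1: L1-HIT | VC [23, 29]
  [12] addr=0x7c blk=7 s=3: L1-HIT | VC [23, 29]
  [13] addr=0x76 blk=7 s=3: L1-HIT | VC [23, 29]
  [14] addr=0x56 blk=5 s=1: MISS | VC [23, 29, 25]
  [15] addr=0x9c blk=9 s=1: MISS | VC [23, 29, 25, 5]
  [16] addr=0x5f blk=5 s=1: VC-HIT | VC [23, 29, 25, 9]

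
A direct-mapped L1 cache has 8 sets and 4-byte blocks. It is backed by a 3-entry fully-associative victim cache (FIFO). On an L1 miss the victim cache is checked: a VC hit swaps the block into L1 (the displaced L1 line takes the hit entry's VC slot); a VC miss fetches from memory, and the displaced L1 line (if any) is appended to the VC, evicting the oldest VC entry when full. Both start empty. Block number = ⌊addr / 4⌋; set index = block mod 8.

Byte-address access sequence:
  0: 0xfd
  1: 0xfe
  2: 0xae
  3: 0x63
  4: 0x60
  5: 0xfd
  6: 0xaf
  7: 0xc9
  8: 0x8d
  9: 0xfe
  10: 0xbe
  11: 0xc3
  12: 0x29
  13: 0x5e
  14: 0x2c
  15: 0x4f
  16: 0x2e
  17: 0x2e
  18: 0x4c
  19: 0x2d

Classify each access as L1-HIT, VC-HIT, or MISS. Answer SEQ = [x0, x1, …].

#0 0xfd→b63/s7 MISS; vc=[]
#1 0xfe→b63/s7 L1-HIT; vc=[]
#2 0xae→b43/s3 MISS; vc=[]
#3 0x63→b24/s0 MISS; vc=[]
#4 0x60→b24/s0 L1-HIT; vc=[]
#5 0xfd→b63/s7 L1-HIT; vc=[]
#6 0xaf→b43/s3 L1-HIT; vc=[]
#7 0xc9→b50/s2 MISS; vc=[]
#8 0x8d→b35/s3 MISS; vc=[43]
#9 0xfe→b63/s7 L1-HIT; vc=[43]
#10 0xbe→b47/s7 MISS; vc=[43,63]
#11 0xc3→b48/s0 MISS; vc=[43,63,24]
#12 0x29→b10/s2 MISS; vc=[63,24,50]
#13 0x5e→b23/s7 MISS; vc=[24,50,47]
#14 0x2c→b11/s3 MISS; vc=[50,47,35]
#15 0x4f→b19/s3 MISS; vc=[47,35,11]
#16 0x2e→b11/s3 VC-HIT; vc=[47,35,19]
#17 0x2e→b11/s3 L1-HIT; vc=[47,35,19]
#18 0x4c→b19/s3 VC-HIT; vc=[47,35,11]
#19 0x2d→b11/s3 VC-HIT; vc=[47,35,19]

SEQ = [MISS, L1-HIT, MISS, MISS, L1-HIT, L1-HIT, L1-HIT, MISS, MISS, L1-HIT, MISS, MISS, MISS, MISS, MISS, MISS, VC-HIT, L1-HIT, VC-HIT, VC-HIT]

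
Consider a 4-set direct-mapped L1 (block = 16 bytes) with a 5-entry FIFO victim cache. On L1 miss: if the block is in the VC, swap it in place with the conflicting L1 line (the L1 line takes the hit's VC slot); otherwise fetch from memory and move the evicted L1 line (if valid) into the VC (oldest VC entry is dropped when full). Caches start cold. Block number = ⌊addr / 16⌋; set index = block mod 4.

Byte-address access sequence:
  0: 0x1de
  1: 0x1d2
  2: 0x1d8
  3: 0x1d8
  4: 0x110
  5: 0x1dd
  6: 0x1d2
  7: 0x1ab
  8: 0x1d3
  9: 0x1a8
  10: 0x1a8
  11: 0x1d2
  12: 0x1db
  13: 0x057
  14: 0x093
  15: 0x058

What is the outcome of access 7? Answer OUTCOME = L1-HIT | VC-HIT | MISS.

  [0] addr=0x1de blk=29 s=1: MISS | VC []
  [1] addr=0x1d2 blk=29 s=1: L1-HIT | VC []
  [2] addr=0x1d8 blk=29 s=1: L1-HIT | VC []
  [3] addr=0x1d8 blk=29 s=1: L1-HIT | VC []
  [4] addr=0x110 blk=17 s=1: MISS | VC [29]
  [5] addr=0x1dd blk=29 s=1: VC-HIT | VC [17]
  [6] addr=0x1d2 blk=29 s=1: L1-HIT | VC [17]
  [7] addr=0x1ab blk=26 s=2: MISS | VC [17]
  [8] addr=0x1d3 blk=29 s=1: L1-HIT | VC [17]
  [9] addr=0x1a8 blk=26 s=2: L1-HIT | VC [17]
  [10] addr=0x1a8 blk=26 s=2: L1-HIT | VC [17]
  [11] addr=0x1d2 blk=29 s=1: L1-HIT | VC [17]
  [12] addr=0x1db blk=29 s=1: L1-HIT | VC [17]
  [13] addr=0x57 blk=5 s=1: MISS | VC [17, 29]
  [14] addr=0x93 blk=9 s=1: MISS | VC [17, 29, 5]
  [15] addr=0x58 blk=5 s=1: VC-HIT | VC [17, 29, 9]

OUTCOME = MISS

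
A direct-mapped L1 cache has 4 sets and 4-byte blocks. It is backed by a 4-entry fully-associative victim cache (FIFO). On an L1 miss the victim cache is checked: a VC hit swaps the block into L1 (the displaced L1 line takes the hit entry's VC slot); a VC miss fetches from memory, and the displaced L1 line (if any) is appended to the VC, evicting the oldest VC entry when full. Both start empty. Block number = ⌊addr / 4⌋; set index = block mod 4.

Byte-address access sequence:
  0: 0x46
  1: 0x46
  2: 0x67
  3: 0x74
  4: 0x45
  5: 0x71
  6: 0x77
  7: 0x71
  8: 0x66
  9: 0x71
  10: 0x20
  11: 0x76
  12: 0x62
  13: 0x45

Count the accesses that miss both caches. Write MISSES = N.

#0 0x46→b17/s1 MISS; vc=[]
#1 0x46→b17/s1 L1-HIT; vc=[]
#2 0x67→b25/s1 MISS; vc=[17]
#3 0x74→b29/s1 MISS; vc=[17,25]
#4 0x45→b17/s1 VC-HIT; vc=[29,25]
#5 0x71→b28/s0 MISS; vc=[29,25]
#6 0x77→b29/s1 VC-HIT; vc=[17,25]
#7 0x71→b28/s0 L1-HIT; vc=[17,25]
#8 0x66→b25/s1 VC-HIT; vc=[17,29]
#9 0x71→b28/s0 L1-HIT; vc=[17,29]
#10 0x20→b8/s0 MISS; vc=[17,29,28]
#11 0x76→b29/s1 VC-HIT; vc=[17,25,28]
#12 0x62→b24/s0 MISS; vc=[17,25,28,8]
#13 0x45→b17/s1 VC-HIT; vc=[29,25,28,8]

MISSES = 6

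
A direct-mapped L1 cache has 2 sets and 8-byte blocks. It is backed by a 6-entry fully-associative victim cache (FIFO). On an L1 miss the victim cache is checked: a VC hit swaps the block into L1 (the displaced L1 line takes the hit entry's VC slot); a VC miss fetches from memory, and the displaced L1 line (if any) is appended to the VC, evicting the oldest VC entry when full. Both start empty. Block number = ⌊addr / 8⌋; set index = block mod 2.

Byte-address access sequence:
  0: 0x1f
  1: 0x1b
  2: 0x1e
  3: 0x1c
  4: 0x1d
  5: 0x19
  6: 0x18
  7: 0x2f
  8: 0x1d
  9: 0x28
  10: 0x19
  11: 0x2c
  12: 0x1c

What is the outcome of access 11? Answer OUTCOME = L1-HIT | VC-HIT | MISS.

#0 0x1f→b3/s1 MISS; vc=[]
#1 0x1b→b3/s1 L1-HIT; vc=[]
#2 0x1e→b3/s1 L1-HIT; vc=[]
#3 0x1c→b3/s1 L1-HIT; vc=[]
#4 0x1d→b3/s1 L1-HIT; vc=[]
#5 0x19→b3/s1 L1-HIT; vc=[]
#6 0x18→b3/s1 L1-HIT; vc=[]
#7 0x2f→b5/s1 MISS; vc=[3]
#8 0x1d→b3/s1 VC-HIT; vc=[5]
#9 0x28→b5/s1 VC-HIT; vc=[3]
#10 0x19→b3/s1 VC-HIT; vc=[5]
#11 0x2c→b5/s1 VC-HIT; vc=[3]
#12 0x1c→b3/s1 VC-HIT; vc=[5]

OUTCOME = VC-HIT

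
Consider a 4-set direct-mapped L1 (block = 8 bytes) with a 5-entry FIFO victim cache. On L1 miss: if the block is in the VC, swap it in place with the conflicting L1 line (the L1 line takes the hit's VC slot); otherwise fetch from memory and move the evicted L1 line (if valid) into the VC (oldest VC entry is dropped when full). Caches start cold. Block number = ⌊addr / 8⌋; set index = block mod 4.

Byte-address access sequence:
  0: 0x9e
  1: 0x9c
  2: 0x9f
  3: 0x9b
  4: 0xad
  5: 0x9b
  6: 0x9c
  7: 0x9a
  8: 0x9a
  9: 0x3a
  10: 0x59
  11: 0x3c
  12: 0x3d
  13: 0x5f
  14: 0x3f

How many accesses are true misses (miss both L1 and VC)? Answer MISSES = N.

MISSES = 4

  [0] addr=0x9e blk=19 s=3: MISS | VC []
  [1] addr=0x9c blk=19 s=3: L1-HIT | VC []
  [2] addr=0x9f blk=19 s=3: L1-HIT | VC []
  [3] addr=0x9b blk=19 s=3: L1-HIT | VC []
  [4] addr=0xad blk=21 s=1: MISS | VC []
  [5] addr=0x9b blk=19 s=3: L1-HIT | VC []
  [6] addr=0x9c blk=19 s=3: L1-HIT | VC []
  [7] addr=0x9a blk=19 s=3: L1-HIT | VC []
  [8] addr=0x9a blk=19 s=3: L1-HIT | VC []
  [9] addr=0x3a blk=7 s=3: MISS | VC [19]
  [10] addr=0x59 blk=11 s=3: MISS | VC [19, 7]
  [11] addr=0x3c blk=7 s=3: VC-HIT | VC [19, 11]
  [12] addr=0x3d blk=7 s=3: L1-HIT | VC [19, 11]
  [13] addr=0x5f blk=11 s=3: VC-HIT | VC [19, 7]
  [14] addr=0x3f blk=7 s=3: VC-HIT | VC [19, 11]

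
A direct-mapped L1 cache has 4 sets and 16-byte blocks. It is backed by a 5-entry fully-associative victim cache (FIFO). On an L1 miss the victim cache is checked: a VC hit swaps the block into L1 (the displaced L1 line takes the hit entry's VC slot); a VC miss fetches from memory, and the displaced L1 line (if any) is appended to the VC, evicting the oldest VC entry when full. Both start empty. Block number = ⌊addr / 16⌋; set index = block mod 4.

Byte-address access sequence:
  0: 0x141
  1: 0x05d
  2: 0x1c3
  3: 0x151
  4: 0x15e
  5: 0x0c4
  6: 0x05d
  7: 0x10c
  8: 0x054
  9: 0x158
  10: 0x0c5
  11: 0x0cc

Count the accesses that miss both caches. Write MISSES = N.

#0 0x141→b20/s0 MISS; vc=[]
#1 0x5d→b5/s1 MISS; vc=[]
#2 0x1c3→b28/s0 MISS; vc=[20]
#3 0x151→b21/s1 MISS; vc=[20,5]
#4 0x15e→b21/s1 L1-HIT; vc=[20,5]
#5 0xc4→b12/s0 MISS; vc=[20,5,28]
#6 0x5d→b5/s1 VC-HIT; vc=[20,21,28]
#7 0x10c→b16/s0 MISS; vc=[20,21,28,12]
#8 0x54→b5/s1 L1-HIT; vc=[20,21,28,12]
#9 0x158→b21/s1 VC-HIT; vc=[20,5,28,12]
#10 0xc5→b12/s0 VC-HIT; vc=[20,5,28,16]
#11 0xcc→b12/s0 L1-HIT; vc=[20,5,28,16]

MISSES = 6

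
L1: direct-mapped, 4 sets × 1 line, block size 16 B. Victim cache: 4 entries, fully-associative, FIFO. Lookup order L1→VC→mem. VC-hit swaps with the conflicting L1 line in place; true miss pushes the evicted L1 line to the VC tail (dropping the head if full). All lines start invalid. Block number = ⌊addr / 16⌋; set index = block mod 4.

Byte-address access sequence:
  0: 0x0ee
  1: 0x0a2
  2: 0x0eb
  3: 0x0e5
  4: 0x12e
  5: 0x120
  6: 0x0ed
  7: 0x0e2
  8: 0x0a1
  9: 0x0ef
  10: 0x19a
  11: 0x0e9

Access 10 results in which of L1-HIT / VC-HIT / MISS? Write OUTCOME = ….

#0 0xee→b14/s2 MISS; vc=[]
#1 0xa2→b10/s2 MISS; vc=[14]
#2 0xeb→b14/s2 VC-HIT; vc=[10]
#3 0xe5→b14/s2 L1-HIT; vc=[10]
#4 0x12e→b18/s2 MISS; vc=[10,14]
#5 0x120→b18/s2 L1-HIT; vc=[10,14]
#6 0xed→b14/s2 VC-HIT; vc=[10,18]
#7 0xe2→b14/s2 L1-HIT; vc=[10,18]
#8 0xa1→b10/s2 VC-HIT; vc=[14,18]
#9 0xef→b14/s2 VC-HIT; vc=[10,18]
#10 0x19a→b25/s1 MISS; vc=[10,18]
#11 0xe9→b14/s2 L1-HIT; vc=[10,18]

OUTCOME = MISS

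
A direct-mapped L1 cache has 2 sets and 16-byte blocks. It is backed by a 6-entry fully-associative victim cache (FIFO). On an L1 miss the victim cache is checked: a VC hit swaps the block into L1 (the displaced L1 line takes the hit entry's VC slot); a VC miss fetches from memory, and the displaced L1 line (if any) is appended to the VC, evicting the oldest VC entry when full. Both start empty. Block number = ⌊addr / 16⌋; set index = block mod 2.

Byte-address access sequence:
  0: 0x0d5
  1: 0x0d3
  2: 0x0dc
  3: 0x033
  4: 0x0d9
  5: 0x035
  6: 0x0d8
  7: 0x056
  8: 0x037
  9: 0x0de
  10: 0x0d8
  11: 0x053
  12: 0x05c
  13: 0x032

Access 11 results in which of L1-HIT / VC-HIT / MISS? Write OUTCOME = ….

OUTCOME = VC-HIT

  [0] addr=0xd5 blk=13 s=1: MISS | VC []
  [1] addr=0xd3 blk=13 s=1: L1-HIT | VC []
  [2] addr=0xdc blk=13 s=1: L1-HIT | VC []
  [3] addr=0x33 blk=3 s=1: MISS | VC [13]
  [4] addr=0xd9 blk=13 s=1: VC-HIT | VC [3]
  [5] addr=0x35 blk=3 s=1: VC-HIT | VC [13]
  [6] addr=0xd8 blk=13 s=1: VC-HIT | VC [3]
  [7] addr=0x56 blk=5 s=1: MISS | VC [3, 13]
  [8] addr=0x37 blk=3 s=1: VC-HIT | VC [5, 13]
  [9] addr=0xde blk=13 s=1: VC-HIT | VC [5, 3]
  [10] addr=0xd8 blk=13 s=1: L1-HIT | VC [5, 3]
  [11] addr=0x53 blk=5 s=1: VC-HIT | VC [13, 3]
  [12] addr=0x5c blk=5 s=1: L1-HIT | VC [13, 3]
  [13] addr=0x32 blk=3 s=1: VC-HIT | VC [13, 5]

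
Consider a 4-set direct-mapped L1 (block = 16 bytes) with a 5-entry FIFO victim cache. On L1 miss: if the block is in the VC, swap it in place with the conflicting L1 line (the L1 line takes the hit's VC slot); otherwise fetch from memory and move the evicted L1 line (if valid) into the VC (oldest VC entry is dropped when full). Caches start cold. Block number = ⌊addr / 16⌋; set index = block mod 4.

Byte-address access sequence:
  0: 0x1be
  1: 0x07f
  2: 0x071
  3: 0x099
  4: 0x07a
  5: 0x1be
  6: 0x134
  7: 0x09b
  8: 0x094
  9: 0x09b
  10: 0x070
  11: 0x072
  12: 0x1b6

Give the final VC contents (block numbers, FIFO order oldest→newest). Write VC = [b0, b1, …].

  [0] addr=0x1be blk=27 s=3: MISS | VC []
  [1] addr=0x7f blk=7 s=3: MISS | VC [27]
  [2] addr=0x71 blk=7 s=3: L1-HIT | VC [27]
  [3] addr=0x99 blk=9 s=1: MISS | VC [27]
  [4] addr=0x7a blk=7 s=3: L1-HIT | VC [27]
  [5] addr=0x1be blk=27 s=3: VC-HIT | VC [7]
  [6] addr=0x134 blk=19 s=3: MISS | VC [7, 27]
  [7] addr=0x9b blk=9 s=1: L1-HIT | VC [7, 27]
  [8] addr=0x94 blk=9 s=1: L1-HIT | VC [7, 27]
  [9] addr=0x9b blk=9 s=1: L1-HIT | VC [7, 27]
  [10] addr=0x70 blk=7 s=3: VC-HIT | VC [19, 27]
  [11] addr=0x72 blk=7 s=3: L1-HIT | VC [19, 27]
  [12] addr=0x1b6 blk=27 s=3: VC-HIT | VC [19, 7]

VC = [19, 7]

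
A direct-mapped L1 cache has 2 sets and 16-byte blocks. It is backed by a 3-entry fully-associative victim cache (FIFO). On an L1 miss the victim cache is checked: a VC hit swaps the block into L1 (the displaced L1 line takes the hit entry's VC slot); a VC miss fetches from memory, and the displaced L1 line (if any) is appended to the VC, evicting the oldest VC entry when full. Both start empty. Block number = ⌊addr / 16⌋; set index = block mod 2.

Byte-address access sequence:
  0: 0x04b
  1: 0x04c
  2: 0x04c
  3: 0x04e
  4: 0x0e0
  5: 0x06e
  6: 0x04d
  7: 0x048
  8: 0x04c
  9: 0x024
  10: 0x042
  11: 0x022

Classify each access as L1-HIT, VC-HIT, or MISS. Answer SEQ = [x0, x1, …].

  [0] addr=0x4b blk=4 s=0: MISS | VC []
  [1] addr=0x4c blk=4 s=0: L1-HIT | VC []
  [2] addr=0x4c blk=4 s=0: L1-HIT | VC []
  [3] addr=0x4e blk=4 s=0: L1-HIT | VC []
  [4] addr=0xe0 blk=14 s=0: MISS | VC [4]
  [5] addr=0x6e blk=6 s=0: MISS | VC [4, 14]
  [6] addr=0x4d blk=4 s=0: VC-HIT | VC [6, 14]
  [7] addr=0x48 blk=4 s=0: L1-HIT | VC [6, 14]
  [8] addr=0x4c blk=4 s=0: L1-HIT | VC [6, 14]
  [9] addr=0x24 blk=2 s=0: MISS | VC [6, 14, 4]
  [10] addr=0x42 blk=4 s=0: VC-HIT | VC [6, 14, 2]
  [11] addr=0x22 blk=2 s=0: VC-HIT | VC [6, 14, 4]

SEQ = [MISS, L1-HIT, L1-HIT, L1-HIT, MISS, MISS, VC-HIT, L1-HIT, L1-HIT, MISS, VC-HIT, VC-HIT]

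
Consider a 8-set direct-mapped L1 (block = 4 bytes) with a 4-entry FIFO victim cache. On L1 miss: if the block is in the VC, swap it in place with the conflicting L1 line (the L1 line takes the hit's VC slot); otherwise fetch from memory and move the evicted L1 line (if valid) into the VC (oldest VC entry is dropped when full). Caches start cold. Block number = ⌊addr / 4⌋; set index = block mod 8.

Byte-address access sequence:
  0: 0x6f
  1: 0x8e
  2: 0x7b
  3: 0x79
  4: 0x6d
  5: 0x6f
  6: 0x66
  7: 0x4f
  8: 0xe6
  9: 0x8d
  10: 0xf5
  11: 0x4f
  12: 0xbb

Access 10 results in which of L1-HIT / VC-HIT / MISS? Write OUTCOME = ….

OUTCOME = MISS

  [0] addr=0x6f blk=27 s=3: MISS | VC []
  [1] addr=0x8e blk=35 s=3: MISS | VC [27]
  [2] addr=0x7b blk=30 s=6: MISS | VC [27]
  [3] addr=0x79 blk=30 s=6: L1-HIT | VC [27]
  [4] addr=0x6d blk=27 s=3: VC-HIT | VC [35]
  [5] addr=0x6f blk=27 s=3: L1-HIT | VC [35]
  [6] addr=0x66 blk=25 s=1: MISS | VC [35]
  [7] addr=0x4f blk=19 s=3: MISS | VC [35, 27]
  [8] addr=0xe6 blk=57 s=1: MISS | VC [35, 27, 25]
  [9] addr=0x8d blk=35 s=3: VC-HIT | VC [19, 27, 25]
  [10] addr=0xf5 blk=61 s=5: MISS | VC [19, 27, 25]
  [11] addr=0x4f blk=19 s=3: VC-HIT | VC [35, 27, 25]
  [12] addr=0xbb blk=46 s=6: MISS | VC [35, 27, 25, 30]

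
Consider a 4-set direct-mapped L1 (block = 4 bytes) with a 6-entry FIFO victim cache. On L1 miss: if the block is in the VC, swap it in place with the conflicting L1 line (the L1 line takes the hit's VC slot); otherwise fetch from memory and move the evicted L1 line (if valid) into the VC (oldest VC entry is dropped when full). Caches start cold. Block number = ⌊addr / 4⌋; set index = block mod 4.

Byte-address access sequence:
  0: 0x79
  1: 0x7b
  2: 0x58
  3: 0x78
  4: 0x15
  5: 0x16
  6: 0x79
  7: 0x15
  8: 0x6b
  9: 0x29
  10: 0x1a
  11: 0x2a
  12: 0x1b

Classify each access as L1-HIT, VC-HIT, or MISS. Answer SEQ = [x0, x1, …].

SEQ = [MISS, L1-HIT, MISS, VC-HIT, MISS, L1-HIT, L1-HIT, L1-HIT, MISS, MISS, MISS, VC-HIT, VC-HIT]

#0 0x79→b30/s2 MISS; vc=[]
#1 0x7b→b30/s2 L1-HIT; vc=[]
#2 0x58→b22/s2 MISS; vc=[30]
#3 0x78→b30/s2 VC-HIT; vc=[22]
#4 0x15→b5/s1 MISS; vc=[22]
#5 0x16→b5/s1 L1-HIT; vc=[22]
#6 0x79→b30/s2 L1-HIT; vc=[22]
#7 0x15→b5/s1 L1-HIT; vc=[22]
#8 0x6b→b26/s2 MISS; vc=[22,30]
#9 0x29→b10/s2 MISS; vc=[22,30,26]
#10 0x1a→b6/s2 MISS; vc=[22,30,26,10]
#11 0x2a→b10/s2 VC-HIT; vc=[22,30,26,6]
#12 0x1b→b6/s2 VC-HIT; vc=[22,30,26,10]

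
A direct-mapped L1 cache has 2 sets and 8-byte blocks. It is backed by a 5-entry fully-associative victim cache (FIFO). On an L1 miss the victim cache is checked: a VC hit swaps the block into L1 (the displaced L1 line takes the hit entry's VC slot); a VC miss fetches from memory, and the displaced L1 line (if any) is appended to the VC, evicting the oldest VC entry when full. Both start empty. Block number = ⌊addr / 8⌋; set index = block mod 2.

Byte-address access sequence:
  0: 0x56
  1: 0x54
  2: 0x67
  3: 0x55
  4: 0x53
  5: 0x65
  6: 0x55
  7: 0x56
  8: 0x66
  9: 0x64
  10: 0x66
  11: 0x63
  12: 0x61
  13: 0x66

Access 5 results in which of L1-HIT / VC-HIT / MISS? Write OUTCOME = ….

OUTCOME = VC-HIT

#0 0x56→b10/s0 MISS; vc=[]
#1 0x54→b10/s0 L1-HIT; vc=[]
#2 0x67→b12/s0 MISS; vc=[10]
#3 0x55→b10/s0 VC-HIT; vc=[12]
#4 0x53→b10/s0 L1-HIT; vc=[12]
#5 0x65→b12/s0 VC-HIT; vc=[10]
#6 0x55→b10/s0 VC-HIT; vc=[12]
#7 0x56→b10/s0 L1-HIT; vc=[12]
#8 0x66→b12/s0 VC-HIT; vc=[10]
#9 0x64→b12/s0 L1-HIT; vc=[10]
#10 0x66→b12/s0 L1-HIT; vc=[10]
#11 0x63→b12/s0 L1-HIT; vc=[10]
#12 0x61→b12/s0 L1-HIT; vc=[10]
#13 0x66→b12/s0 L1-HIT; vc=[10]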